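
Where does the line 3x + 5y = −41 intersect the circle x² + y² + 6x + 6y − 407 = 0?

(−22, 5) and (13, −16)

Substitute y = (−41 − 3x)/5:
34x² + 306x − 9724 = 0  ⟹  x² + 9x − 286 = 0
x = 13 or x = −22, giving (13, −16) and (−22, 5).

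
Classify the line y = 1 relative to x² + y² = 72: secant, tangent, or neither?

d² = (0·0 + 1·0 − (1))² = 1; r² = 72.
Since d² < r², the line cuts the circle twice.

secant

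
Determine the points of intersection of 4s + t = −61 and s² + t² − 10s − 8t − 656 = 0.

(−19, 15) and (−11, −17)

From the line, t = −4s − 61. Substituting:
17s² + 510s + 3553 = 0  ⟹  s² + 30s + 209 = 0
s = −11 or s = −19, giving (−11, −17) and (−19, 15).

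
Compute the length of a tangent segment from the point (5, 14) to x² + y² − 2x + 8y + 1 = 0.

18

Centre (1, −4), r² = 16. |PO|² = (4)² + (18)² = 340.
By the tangent–radius right angle, tangent length = √(|PO|² − r²) = √324 = 18.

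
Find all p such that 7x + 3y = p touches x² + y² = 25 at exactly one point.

p = ±5√58

For a tangent, require d(centre, line) = r = 5.
|7·0 + 3·0 − p| / √58 = 5
|p| = 5√58.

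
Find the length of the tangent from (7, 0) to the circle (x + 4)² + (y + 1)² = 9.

√113

With centre O = (−4, −1), |OP|² = 122 and r² = 9.
The tangent meets the radius at right angles, so tangent² = |PO|² − r² = 122 − 9 = 113.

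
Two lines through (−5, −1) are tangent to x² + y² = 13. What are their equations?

3x − 2y = −13 and 2x + 3y = −13

Write the tangent as mx − y + (−1 − m·(−5)) = 0 and set its distance from the centre to √13:
(5m − (1))² = 13(m² + 1)
6m² − 5m − 6 = 0, so m = 3/2 or m = −2/3.
With m = 3/2: 3x − 2y = −13. With m = −2/3: 2x + 3y = −13.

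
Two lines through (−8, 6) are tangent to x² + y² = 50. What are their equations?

Let a tangent through (−8, 6) have slope m. Its distance from (0, 0) must equal 5√2:
(8m − (−6))² = 50(m² + 1)
7m² + 48m − 7 = 0, so m = 1/7 or m = −7.
With m = 1/7: x − 7y = −50. With m = −7: 7x + y = −50.

x − 7y = −50 and 7x + y = −50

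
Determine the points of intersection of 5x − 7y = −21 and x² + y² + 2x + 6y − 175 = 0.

Express y = (21 + 5x)/7 and substitute into the circle:
74x² + 518x − 7252 = 0  ⟹  x² + 7x − 98 = 0
x = 7 or x = −14, giving (7, 8) and (−14, −7).

(−14, −7) and (7, 8)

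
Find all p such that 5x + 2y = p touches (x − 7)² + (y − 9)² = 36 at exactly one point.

For a tangent, require d(centre, line) = r = 6.
|5·7 + 2·9 − p| / √29 = 6
|p − (53)| = 6√29.

p = 53 ± 6√29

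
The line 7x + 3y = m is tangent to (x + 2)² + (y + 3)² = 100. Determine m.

The line touches the circle iff its distance from (−2, −3) is 10:
|7·(−2) + 3·(−3) − m| / √58 = 10
|m − (−23)| = 10√58.

m = −23 ± 10√58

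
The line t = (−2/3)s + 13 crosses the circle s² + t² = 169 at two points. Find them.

Express t = (39 − 2s)/3 and substitute into the circle:
13s² − 156s = 0  ⟹  s² − 12s = 0
s = 12 or s = 0, giving (12, 5) and (0, 13).

(0, 13) and (12, 5)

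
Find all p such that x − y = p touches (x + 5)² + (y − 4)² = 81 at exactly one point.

p = −9 ± 9√2

For a tangent, require d(centre, line) = r = 9.
|1·(−5) − 1·4 − p| / √2 = 9
|p − (−9)| = 9√2.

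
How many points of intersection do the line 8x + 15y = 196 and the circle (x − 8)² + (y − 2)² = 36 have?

1

d² = (8·8 + 15·2 − (196))²/289 = 36; r² = 36.
Since d² = r², the line is tangent.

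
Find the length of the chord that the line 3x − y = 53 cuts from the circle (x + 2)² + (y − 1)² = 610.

Substitute y = 3x − 53:
10x² − 320x + 2310 = 0  ⟹  x² − 32x + 231 = 0
x = 21 or x = 11, giving (21, 10) and (11, −20).
Chord length = distance between (21, 10) and (11, −20) = √1000 = 10√10.

10√10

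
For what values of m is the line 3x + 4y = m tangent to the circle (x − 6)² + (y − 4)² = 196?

m = −36 or m = 104

The line touches the circle iff its distance from (6, 4) is 14:
|3·6 + 4·4 − m| / √25 = 14
|m − (34)| = 14·5, so m = 104 or m = −36.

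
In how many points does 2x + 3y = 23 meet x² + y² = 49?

Substituting the line into the circle gives 13x² − 92x + 88 = 0.
Discriminant = (−92)² − 4·13·(88) = 3888 > 0.
Two real roots: the line is a secant.

2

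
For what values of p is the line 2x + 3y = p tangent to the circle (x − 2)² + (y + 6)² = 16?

p = −14 ± 4√13

Tangency holds when the distance from the centre (2, −6) to the line equals the radius 4:
|2·2 + 3·(−6) − p| / √13 = 4
|p − (−14)| = 4√13.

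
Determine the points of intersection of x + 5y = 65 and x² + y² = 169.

From the line, y = (65 − x)/5. Substituting:
26x² − 130x = 0  ⟹  x² − 5x = 0
x = 5 or x = 0, giving (5, 12) and (0, 13).

(0, 13) and (5, 12)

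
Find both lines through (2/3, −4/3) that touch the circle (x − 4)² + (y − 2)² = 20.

x + 2y = −2 and 2x + y = 0

Write the tangent as mx − y + (−4/3 − m·(2/3)) = 0 and set its distance from the centre to 2√5:
[m·(10/3) − (10/3)]² = 20(m² + 1)
2m² + 5m + 2 = 0, so m = −1/2 or m = −2.
Through (2/3, −4/3) these give x + 2y = −2 and 2x + y = 0.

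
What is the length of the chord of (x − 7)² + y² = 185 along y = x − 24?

Express y = x − 24 and substitute into the circle:
2x² − 62x + 440 = 0  ⟹  x² − 31x + 220 = 0
x = 20 or x = 11, giving (20, −4) and (11, −13).
|(20, −4) − (11, −13)| = √((9)² + (9)²) = 9√2.

9√2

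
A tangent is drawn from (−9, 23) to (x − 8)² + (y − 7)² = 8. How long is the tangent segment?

√537

The centre is (8, 7) and r = 2√2. The square of the distance from P to the centre is 289 + 256 = 545.
Power of the point: PT² = |PO|² − r² = 537, so PT = √537.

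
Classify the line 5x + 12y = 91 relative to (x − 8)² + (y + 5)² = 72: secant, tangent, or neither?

neither

Substituting the line into the circle gives 169x² − 3814x + 21649 = 0.
Δ = 14546596 − 14634724 = −88128.
No real roots: the line does not meet the circle.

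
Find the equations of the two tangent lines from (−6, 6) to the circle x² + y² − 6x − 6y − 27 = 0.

Write the tangent as mx − y + (6 − m·(−6)) = 0 and set its distance from the centre to 3√5:
[m·(9) − (−3)]² = 45(m² + 1)
2m² + 3m − 2 = 0, so m = 1/2 or m = −2.
With m = 1/2: x − 2y = −18. With m = −2: 2x + y = −6.

x − 2y = −18 and 2x + y = −6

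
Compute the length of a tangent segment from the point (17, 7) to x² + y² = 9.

√329

The centre is (0, 0) and r = 3. The square of the distance from P to the centre is 289 + 49 = 338.
The tangent meets the radius at right angles, so tangent² = |PO|² − r² = 338 − 9 = 329.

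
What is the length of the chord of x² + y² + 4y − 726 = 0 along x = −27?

2

Centre (0, −2), r² = 730. Perpendicular distance d from centre to line = |27| / √1 = 27.
Chord = 2√(r² − d²) = 2·√(1) = 2.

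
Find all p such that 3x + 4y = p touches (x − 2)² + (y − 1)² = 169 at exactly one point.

p = −55 or p = 75

Tangency holds when the distance from the centre (2, 1) to the line equals the radius 13:
|3·2 + 4·1 − p| / √25 = 13
|p − (10)| = 13·5, so p = 75 or p = −55.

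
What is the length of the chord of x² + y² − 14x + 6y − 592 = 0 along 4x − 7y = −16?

6√65

From the line, y = (16 + 4x)/7. Substituting:
65x² − 390x − 28080 = 0  ⟹  x² − 6x − 432 = 0
x = 24 or x = −18, giving (24, 16) and (−18, −8).
Chord length = distance between (24, 16) and (−18, −8) = √2340 = 6√65.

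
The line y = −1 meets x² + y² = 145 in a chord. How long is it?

Express y = −1 and substitute into the circle:
x² − 144 = 0
x = 12 or x = −12, giving (12, −1) and (−12, −1).
Chord length = distance between (12, −1) and (−12, −1) = √576 = 24.

24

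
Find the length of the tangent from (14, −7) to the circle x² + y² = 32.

√213

The centre is (0, 0) and r = 4√2. The square of the distance from P to the centre is 196 + 49 = 245.
By the tangent–radius right angle, tangent length = √(|PO|² − r²) = √213.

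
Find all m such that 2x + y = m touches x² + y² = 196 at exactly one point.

The line touches the circle iff its distance from (0, 0) is 14:
|2·0 + 1·0 − m| / √5 = 14
|m| = 14√5.

m = ±14√5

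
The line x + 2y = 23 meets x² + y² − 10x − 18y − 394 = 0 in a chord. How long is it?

20√5

From the line, y = (23 − x)/2. Substituting:
5x² − 50x − 1875 = 0  ⟹  x² − 10x − 375 = 0
x = 25 or x = −15, giving (25, −1) and (−15, 19).
Chord length = distance between (25, −1) and (−15, 19) = √2000 = 20√5.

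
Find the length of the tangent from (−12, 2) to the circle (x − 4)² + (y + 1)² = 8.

The centre is (4, −1) and r = 2√2. The square of the distance from P to the centre is 256 + 9 = 265.
By the tangent–radius right angle, tangent length = √(|PO|² − r²) = √257.

√257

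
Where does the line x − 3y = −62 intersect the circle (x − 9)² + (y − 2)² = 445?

Substitute y = (62 + x)/3:
10x² − 50x − 140 = 0  ⟹  x² − 5x − 14 = 0
x = 7 or x = −2, giving (7, 23) and (−2, 20).

(−2, 20) and (7, 23)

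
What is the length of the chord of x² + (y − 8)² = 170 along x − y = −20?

The distance from (0, 8) to the line is 12/√2, and r² = 170.
Chord = 2√(r² − d²) = 2·√(98) = 14√2.

14√2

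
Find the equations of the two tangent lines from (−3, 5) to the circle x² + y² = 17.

x + 4y = 17 and 4x − y = −17

Let a tangent through (−3, 5) have slope m. Its distance from (0, 0) must equal √17:
(3m − (−5))² = 17(m² + 1)
4m² − 15m − 4 = 0, so m = −1/4 or m = 4.
With m = −1/4: x + 4y = 17. With m = 4: 4x − y = −17.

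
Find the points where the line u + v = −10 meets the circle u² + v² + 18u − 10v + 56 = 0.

(−16, 6) and (−8, −2)

From the line, v = −u − 10. Substituting:
2u² + 48u + 256 = 0  ⟹  u² + 24u + 128 = 0
u = −8 or u = −16, giving (−8, −2) and (−16, 6).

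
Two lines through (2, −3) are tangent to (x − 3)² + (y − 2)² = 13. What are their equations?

Write the tangent as mx − y + (−3 − m·(2)) = 0 and set its distance from the centre to √13:
[m·(1) − (5)]² = 13(m² + 1)
6m² + 5m − 6 = 0, so m = 2/3 or m = −3/2.
Through (2, −3) these give 2x − 3y = 13 and 3x + 2y = 0.

2x − 3y = 13 and 3x + 2y = 0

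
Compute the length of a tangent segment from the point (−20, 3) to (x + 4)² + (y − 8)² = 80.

√201

With centre O = (−4, 8), |OP|² = 281 and r² = 80.
Power of the point: PT² = |PO|² − r² = 201, so PT = √201.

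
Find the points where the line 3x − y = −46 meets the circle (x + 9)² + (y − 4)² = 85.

(−16, −2) and (−11, 13)

Express y = 3x + 46 and substitute into the circle:
10x² + 270x + 1760 = 0  ⟹  x² + 27x + 176 = 0
x = −11 or x = −16, giving (−11, 13) and (−16, −2).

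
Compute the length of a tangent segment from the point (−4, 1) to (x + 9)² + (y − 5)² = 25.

4

Centre (−9, 5), r² = 25. |PO|² = (5)² + (−4)² = 41.
The tangent meets the radius at right angles, so tangent² = |PO|² − r² = 41 − 25 = 16.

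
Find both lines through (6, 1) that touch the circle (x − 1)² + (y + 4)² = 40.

A line y − (1) = m(x − (6)) is tangent when its distance from (1, −4) is 2√10:
[m·(−5) − (−5)]² = 40(m² + 1)
3m² + 10m + 3 = 0, so m = −3 or m = −1/3.
With m = −3: 3x + y = 19. With m = −1/3: x + 3y = 9.

3x + y = 19 and x + 3y = 9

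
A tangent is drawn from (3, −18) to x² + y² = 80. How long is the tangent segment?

√253

The centre is (0, 0) and r = 4√5. The square of the distance from P to the centre is 9 + 324 = 333.
The tangent meets the radius at right angles, so tangent² = |PO|² − r² = 333 − 80 = 253.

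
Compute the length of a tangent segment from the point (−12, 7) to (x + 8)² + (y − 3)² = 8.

2√6

The centre is (−8, 3) and r = 2√2. The square of the distance from P to the centre is 16 + 16 = 32.
By the tangent–radius right angle, tangent length = √(|PO|² − r²) = √24 = 2√6.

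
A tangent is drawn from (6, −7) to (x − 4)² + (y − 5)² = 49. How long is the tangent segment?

3√11

Centre (4, 5), r² = 49. |PO|² = (2)² + (−12)² = 148.
By the tangent–radius right angle, tangent length = √(|PO|² − r²) = √99 = 3√11.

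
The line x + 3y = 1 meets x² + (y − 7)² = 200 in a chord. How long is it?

8√10

Centre (0, 7), r² = 200. Perpendicular distance d from centre to line = |20| / √10 = 20/√10.
Chord = 2√(r² − d²) = 2·√(160) = 8√10.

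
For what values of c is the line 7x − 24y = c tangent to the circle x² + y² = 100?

c = −250 or c = 250

For a tangent, require d(centre, line) = r = 10.
|7·0 − 24·0 − c| / √625 = 10
|c| = 10·25, so c = 250 or c = −250.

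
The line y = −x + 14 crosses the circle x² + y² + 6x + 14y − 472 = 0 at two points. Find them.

Substitute y = −x + 14:
2x² − 36x − 80 = 0  ⟹  x² − 18x − 40 = 0
x = 20 or x = −2, giving (20, −6) and (−2, 16).

(−2, 16) and (20, −6)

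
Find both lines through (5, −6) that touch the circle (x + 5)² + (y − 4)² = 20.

2x + y = 4 and x + 2y = −7

A line y − (−6) = m(x − (5)) is tangent when its distance from (−5, 4) is 2√5:
(−10m − (10))² = 20(m² + 1)
2m² + 5m + 2 = 0, so m = −2 or m = −1/2.
Through (5, −6) these give 2x + y = 4 and x + 2y = −7.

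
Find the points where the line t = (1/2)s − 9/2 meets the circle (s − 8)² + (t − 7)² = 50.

From the line, t = (−9 + s)/2. Substituting:
5s² − 110s + 585 = 0  ⟹  s² − 22s + 117 = 0
s = 13 or s = 9, giving (13, 2) and (9, 0).

(9, 0) and (13, 2)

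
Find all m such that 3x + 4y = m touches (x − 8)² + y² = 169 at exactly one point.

For a tangent, require d(centre, line) = r = 13.
|3·8 + 4·0 − m| / √25 = 13
|m − (24)| = 13·5, so m = 89 or m = −41.

m = −41 or m = 89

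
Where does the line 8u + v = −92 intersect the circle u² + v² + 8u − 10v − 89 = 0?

From the line, v = −8u − 92. Substituting:
65u² + 1560u + 9295 = 0  ⟹  u² + 24u + 143 = 0
u = −11 or u = −13, giving (−11, −4) and (−13, 12).

(−13, 12) and (−11, −4)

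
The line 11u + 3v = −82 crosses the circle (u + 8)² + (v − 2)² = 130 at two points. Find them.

Substitute v = (−82 − 11u)/3:
130u² + 2080u + 7150 = 0  ⟹  u² + 16u + 55 = 0
u = −5 or u = −11, giving (−5, −9) and (−11, 13).

(−11, 13) and (−5, −9)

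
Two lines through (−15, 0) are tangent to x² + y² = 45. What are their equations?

x − 2y = −15 and x + 2y = −15

Let a tangent through (−15, 0) have slope m. Its distance from (0, 0) must equal 3√5:
(15m − (0))² = 45(m² + 1)
4m² − 1 = 0, so m = 1/2 or m = −1/2.
With m = 1/2: x − 2y = −15. With m = −1/2: x + 2y = −15.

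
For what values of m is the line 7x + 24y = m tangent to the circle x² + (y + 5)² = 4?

The line touches the circle iff its distance from (0, −5) is 2:
|7·0 + 24·(−5) − m| / √625 = 2
|m − (−120)| = 2·25, so m = −70 or m = −170.

m = −170 or m = −70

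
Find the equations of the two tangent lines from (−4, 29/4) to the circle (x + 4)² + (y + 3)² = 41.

Write the tangent as mx − y + (29/4 − m·(−4)) = 0 and set its distance from the centre to √41:
(0m − (−41/4))² = 41(m² + 1)
16m² − 25 = 0, so m = 5/4 or m = −5/4.
With m = 5/4: 5x − 4y = −49. With m = −5/4: 5x + 4y = 9.

5x − 4y = −49 and 5x + 4y = 9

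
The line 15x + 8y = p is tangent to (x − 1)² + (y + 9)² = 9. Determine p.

p = −108 or p = −6

For a tangent, require d(centre, line) = r = 3.
|15·1 + 8·(−9) − p| / √289 = 3
|p − (−57)| = 3·17, so p = −6 or p = −108.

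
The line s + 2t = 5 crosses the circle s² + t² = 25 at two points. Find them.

From the line, t = (5 − s)/2. Substituting:
5s² − 10s − 75 = 0  ⟹  s² − 2s − 15 = 0
s = 5 or s = −3, giving (5, 0) and (−3, 4).

(−3, 4) and (5, 0)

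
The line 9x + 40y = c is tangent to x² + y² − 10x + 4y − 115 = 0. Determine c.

c = −527 or c = 457

For a tangent, require d(centre, line) = r = 12.
|9·5 + 40·(−2) − c| / √1681 = 12
|c − (−35)| = 12·41, so c = 457 or c = −527.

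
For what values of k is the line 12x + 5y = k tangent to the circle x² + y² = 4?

k = −26 or k = 26

For a tangent, require d(centre, line) = r = 2.
|12·0 + 5·0 − k| / √169 = 2
|k| = 2·13, so k = 26 or k = −26.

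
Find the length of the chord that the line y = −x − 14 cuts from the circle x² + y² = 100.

Centre (0, 0), r² = 100. Perpendicular distance d from centre to line = |14| / √2 = 14/√2.
Half the chord is √(r² − d²) = √(2), so the full chord is 2√2.

2√2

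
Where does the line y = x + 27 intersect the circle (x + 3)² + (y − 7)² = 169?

(−15, 12) and (−8, 19)

Express y = x + 27 and substitute into the circle:
2x² + 46x + 240 = 0  ⟹  x² + 23x + 120 = 0
x = −8 or x = −15, giving (−8, 19) and (−15, 12).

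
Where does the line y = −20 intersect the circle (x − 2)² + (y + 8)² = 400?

Substitute y = −20:
x² − 4x − 252 = 0
x = 18 or x = −14, giving (18, −20) and (−14, −20).

(−14, −20) and (18, −20)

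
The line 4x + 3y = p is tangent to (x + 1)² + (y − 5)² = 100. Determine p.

For a tangent, require d(centre, line) = r = 10.
|4·(−1) + 3·5 − p| / √25 = 10
|p − (11)| = 10·5, so p = 61 or p = −39.

p = −39 or p = 61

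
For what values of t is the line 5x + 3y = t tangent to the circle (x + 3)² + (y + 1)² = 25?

For a tangent, require d(centre, line) = r = 5.
|5·(−3) + 3·(−1) − t| / √34 = 5
|t − (−18)| = 5√34.

t = −18 ± 5√34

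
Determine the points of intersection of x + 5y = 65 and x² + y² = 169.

(0, 13) and (5, 12)

From the line, y = (65 − x)/5. Substituting:
26x² − 130x = 0  ⟹  x² − 5x = 0
x = 5 or x = 0, giving (5, 12) and (0, 13).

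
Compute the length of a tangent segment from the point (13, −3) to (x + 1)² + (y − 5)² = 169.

Centre (−1, 5), r² = 169. |PO|² = (14)² + (−8)² = 260.
The tangent meets the radius at right angles, so tangent² = |PO|² − r² = 260 − 169 = 91.

√91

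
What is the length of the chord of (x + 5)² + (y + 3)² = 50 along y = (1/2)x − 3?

From the line, y = (−6 + x)/2. Substituting:
5x² + 40x − 100 = 0  ⟹  x² + 8x − 20 = 0
x = 2 or x = −10, giving (2, −2) and (−10, −8).
|(2, −2) − (−10, −8)| = √((12)² + (6)²) = 6√5.

6√5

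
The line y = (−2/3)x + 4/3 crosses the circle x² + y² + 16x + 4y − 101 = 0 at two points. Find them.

(−13, 10) and (5, −2)

Substitute y = (4 − 2x)/3:
13x² + 104x − 845 = 0  ⟹  x² + 8x − 65 = 0
x = 5 or x = −13, giving (5, −2) and (−13, 10).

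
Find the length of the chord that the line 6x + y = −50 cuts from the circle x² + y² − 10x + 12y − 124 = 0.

The distance from (5, −6) to the line is 74/√37, and r² = 185.
Half the chord is √(r² − d²) = √(37), so the full chord is 2√37.

2√37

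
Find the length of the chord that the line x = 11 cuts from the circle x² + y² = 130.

The distance from (0, 0) to the line is 11, and r² = 130.
Chord = 2√(r² − d²) = 2·√(9) = 6.

6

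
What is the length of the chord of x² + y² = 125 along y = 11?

Substitute y = 11:
x² − 4 = 0
x = 2 or x = −2, giving (2, 11) and (−2, 11).
Chord length = distance between (2, 11) and (−2, 11) = √16 = 4.

4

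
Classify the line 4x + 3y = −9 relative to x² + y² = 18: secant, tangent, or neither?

Substituting the line into the circle gives 25x² + 72x − 81 = 0.
Δ = 5184 − (−8100) = 13284.
Two real roots: the line is a secant.

secant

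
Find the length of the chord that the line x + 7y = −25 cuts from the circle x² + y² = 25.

5√2

From the line, y = (−25 − x)/7. Substituting:
50x² + 50x − 600 = 0  ⟹  x² + x − 12 = 0
x = 3 or x = −4, giving (3, −4) and (−4, −3).
Chord length = distance between (3, −4) and (−4, −3) = √50 = 5√2.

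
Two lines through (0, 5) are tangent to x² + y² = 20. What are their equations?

x − 2y = −10 and x + 2y = 10

Write the tangent as mx − y + (5 − m·(0)) = 0 and set its distance from the centre to 2√5:
[m·(0) − (−5)]² = 20(m² + 1)
4m² − 1 = 0, so m = 1/2 or m = −1/2.
With m = 1/2: x − 2y = −10. With m = −1/2: x + 2y = 10.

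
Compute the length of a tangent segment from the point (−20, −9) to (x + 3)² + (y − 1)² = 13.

2√94

Centre (−3, 1), r² = 13. |PO|² = (−17)² + (−10)² = 389.
The tangent meets the radius at right angles, so tangent² = |PO|² − r² = 389 − 13 = 376.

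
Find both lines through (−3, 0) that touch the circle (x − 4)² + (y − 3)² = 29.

5x − 2y = −15 and 2x + 5y = −6

Let a tangent through (−3, 0) have slope m. Its distance from (4, 3) must equal √29:
[m·(7) − (3)]² = 29(m² + 1)
10m² − 21m − 10 = 0, so m = 5/2 or m = −2/5.
With m = 5/2: 5x − 2y = −15. With m = −2/5: 2x + 5y = −6.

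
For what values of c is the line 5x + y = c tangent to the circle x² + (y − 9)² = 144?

c = 9 ± 12√26

For a tangent, require d(centre, line) = r = 12.
|5·0 + 1·9 − c| / √26 = 12
|c − (9)| = 12√26.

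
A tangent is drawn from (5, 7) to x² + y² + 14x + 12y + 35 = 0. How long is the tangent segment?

√263

Centre (−7, −6), r² = 50. |PO|² = (12)² + (13)² = 313.
Power of the point: PT² = |PO|² − r² = 263, so PT = √263.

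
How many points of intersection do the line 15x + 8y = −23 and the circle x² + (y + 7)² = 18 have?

2

Substituting the line into the circle gives 289x² − 990x − 63 = 0.
Δ = 980100 − (−72828) = 1052928.
Two real roots: the line is a secant.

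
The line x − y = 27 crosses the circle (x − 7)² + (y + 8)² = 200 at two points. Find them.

Substitute y = x − 27:
2x² − 52x + 210 = 0  ⟹  x² − 26x + 105 = 0
x = 21 or x = 5, giving (21, −6) and (5, −22).

(5, −22) and (21, −6)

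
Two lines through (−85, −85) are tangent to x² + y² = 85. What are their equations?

6x − 7y = 85 and 7x − 6y = −85

Write the tangent as mx − y + (−85 − m·(−85)) = 0 and set its distance from the centre to √85:
[m·(85) − (85)]² = 85(m² + 1)
42m² − 85m + 42 = 0, so m = 6/7 or m = 7/6.
Through (−85, −85) these give 6x − 7y = 85 and 7x − 6y = −85.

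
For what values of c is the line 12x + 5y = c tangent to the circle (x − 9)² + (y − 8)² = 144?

For a tangent, require d(centre, line) = r = 12.
|12·9 + 5·8 − c| / √169 = 12
|c − (148)| = 12·13, so c = 304 or c = −8.

c = −8 or c = 304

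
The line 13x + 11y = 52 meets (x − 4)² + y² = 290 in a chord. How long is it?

Substitute y = (52 − 13x)/11:
290x² − 2320x − 30450 = 0  ⟹  x² − 8x − 105 = 0
x = 15 or x = −7, giving (15, −13) and (−7, 13).
|(15, −13) − (−7, 13)| = √((22)² + (−26)²) = 2√290.

2√290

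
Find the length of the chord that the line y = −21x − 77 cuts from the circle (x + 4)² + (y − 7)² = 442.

Substitute y = −21x − 77:
442x² + 3536x + 6630 = 0  ⟹  x² + 8x + 15 = 0
x = −3 or x = −5, giving (−3, −14) and (−5, 28).
|(−3, −14) − (−5, 28)| = √((2)² + (−42)²) = 2√442.

2√442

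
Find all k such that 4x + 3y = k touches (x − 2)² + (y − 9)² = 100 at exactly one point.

k = −15 or k = 85

Tangency holds when the distance from the centre (2, 9) to the line equals the radius 10:
|4·2 + 3·9 − k| / √25 = 10
|k − (35)| = 10·5, so k = 85 or k = −15.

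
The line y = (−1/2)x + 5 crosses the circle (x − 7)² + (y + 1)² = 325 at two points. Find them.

(−8, 9) and (24, −7)

Substitute y = (10 − x)/2:
5x² − 80x − 960 = 0  ⟹  x² − 16x − 192 = 0
x = 24 or x = −8, giving (24, −7) and (−8, 9).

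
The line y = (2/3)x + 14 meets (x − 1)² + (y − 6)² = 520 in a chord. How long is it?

12√13

The distance from (1, 6) to the line is 26/√13, and r² = 520.
Half the chord is √(r² − d²) = √(468), so the full chord is 12√13.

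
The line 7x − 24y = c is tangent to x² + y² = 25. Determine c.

c = −125 or c = 125

The line touches the circle iff its distance from (0, 0) is 5:
|7·0 − 24·0 − c| / √625 = 5
|c| = 5·25, so c = 125 or c = −125.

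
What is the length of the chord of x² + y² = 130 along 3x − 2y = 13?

6√13

Centre (0, 0), r² = 130. Perpendicular distance d from centre to line = |−13| / √13 = 13/√13.
Chord = 2√(r² − d²) = 2·√(117) = 6√13.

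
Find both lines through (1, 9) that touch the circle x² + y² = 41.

5x + 4y = 41 and 4x − 5y = −41

Let a tangent through (1, 9) have slope m. Its distance from (0, 0) must equal √41:
(−1m − (−9))² = 41(m² + 1)
20m² + 9m − 20 = 0, so m = −5/4 or m = 4/5.
Through (1, 9) these give 5x + 4y = 41 and 4x − 5y = −41.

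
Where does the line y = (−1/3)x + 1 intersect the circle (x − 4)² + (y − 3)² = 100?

From the line, y = (3 − x)/3. Substituting:
10x² − 60x − 720 = 0  ⟹  x² − 6x − 72 = 0
x = 12 or x = −6, giving (12, −3) and (−6, 3).

(−6, 3) and (12, −3)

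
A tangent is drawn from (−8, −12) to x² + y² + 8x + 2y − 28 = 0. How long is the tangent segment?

2√23

With centre O = (−4, −1), |OP|² = 137 and r² = 45.
By the tangent–radius right angle, tangent length = √(|PO|² − r²) = √92 = 2√23.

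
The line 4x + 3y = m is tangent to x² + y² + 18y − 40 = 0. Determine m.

For a tangent, require d(centre, line) = r = 11.
|4·0 + 3·(−9) − m| / √25 = 11
|m − (−27)| = 11·5, so m = 28 or m = −82.

m = −82 or m = 28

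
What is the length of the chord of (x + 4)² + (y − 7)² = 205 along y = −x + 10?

Substitute y = −x + 10:
2x² + 2x − 180 = 0  ⟹  x² + x − 90 = 0
x = 9 or x = −10, giving (9, 1) and (−10, 20).
Chord length = distance between (9, 1) and (−10, 20) = √722 = 19√2.

19√2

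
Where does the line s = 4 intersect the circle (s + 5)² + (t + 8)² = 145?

(4, −16) and (4, 0)

The line gives s = 4. Substituting into the circle:
t² + 16t = 0
t = 0 or t = −16, giving (4, 0) and (4, −16).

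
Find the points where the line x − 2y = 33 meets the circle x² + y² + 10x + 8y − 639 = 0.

Substitute y = (−33 + x)/2:
5x² − 10x − 1995 = 0  ⟹  x² − 2x − 399 = 0
x = 21 or x = −19, giving (21, −6) and (−19, −26).

(−19, −26) and (21, −6)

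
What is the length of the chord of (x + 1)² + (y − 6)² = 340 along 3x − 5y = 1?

6√34

Centre (−1, 6), r² = 340. Perpendicular distance d from centre to line = |−34| / √34 = 34/√34.
Chord = 2√(r² − d²) = 2·√(306) = 6√34.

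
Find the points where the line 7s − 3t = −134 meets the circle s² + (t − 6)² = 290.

(−17, 5) and (−11, 19)

Express t = (134 + 7s)/3 and substitute into the circle:
58s² + 1624s + 10846 = 0  ⟹  s² + 28s + 187 = 0
s = −11 or s = −17, giving (−11, 19) and (−17, 5).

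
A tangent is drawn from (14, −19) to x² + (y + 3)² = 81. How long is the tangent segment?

With centre O = (0, −3), |OP|² = 452 and r² = 81.
By the tangent–radius right angle, tangent length = √(|PO|² − r²) = √371.

√371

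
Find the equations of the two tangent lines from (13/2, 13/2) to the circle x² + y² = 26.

Let a tangent through (13/2, 13/2) have slope m. Its distance from (0, 0) must equal √26:
[m·(−13/2) − (−13/2)]² = 26(m² + 1)
5m² − 26m + 5 = 0, so m = 1/5 or m = 5.
Through (13/2, 13/2) these give x − 5y = −26 and 5x − y = 26.

x − 5y = −26 and 5x − y = 26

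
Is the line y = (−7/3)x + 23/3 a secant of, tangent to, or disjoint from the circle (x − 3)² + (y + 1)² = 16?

Substituting the line into the circle gives 58x² − 418x + 613 = 0.
Δ = 174724 − 142216 = 32508.
Two real roots: the line is a secant.

secant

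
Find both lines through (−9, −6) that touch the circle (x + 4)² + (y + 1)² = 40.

3x + y = −33 and x + 3y = −27

Let a tangent through (−9, −6) have slope m. Its distance from (−4, −1) must equal 2√10:
(5m − (5))² = 40(m² + 1)
3m² + 10m + 3 = 0, so m = −3 or m = −1/3.
Through (−9, −6) these give 3x + y = −33 and x + 3y = −27.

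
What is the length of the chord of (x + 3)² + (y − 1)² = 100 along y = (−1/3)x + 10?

Centre (−3, 1), r² = 100. Perpendicular distance d from centre to line = |−30| / √10 = 30/√10.
Chord = 2√(r² − d²) = 2·√(10) = 2√10.

2√10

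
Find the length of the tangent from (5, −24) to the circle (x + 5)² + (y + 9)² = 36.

With centre O = (−5, −9), |OP|² = 325 and r² = 36.
The tangent meets the radius at right angles, so tangent² = |PO|² − r² = 325 − 36 = 289.

17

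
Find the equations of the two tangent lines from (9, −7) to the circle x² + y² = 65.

A line y − (−7) = m(x − (9)) is tangent when its distance from (0, 0) is √65:
[m·(−9) − (7)]² = 65(m² + 1)
8m² + 63m − 8 = 0, so m = 1/8 or m = −8.
With m = 1/8: x − 8y = 65. With m = −8: 8x + y = 65.

x − 8y = 65 and 8x + y = 65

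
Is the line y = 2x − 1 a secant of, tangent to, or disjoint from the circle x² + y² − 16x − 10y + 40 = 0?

secant

Substituting the line into the circle gives 5x² − 40x + 51 = 0.
Δ = 1600 − 1020 = 580.
Two real roots: the line is a secant.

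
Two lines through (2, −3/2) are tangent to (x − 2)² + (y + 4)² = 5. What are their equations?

Write the tangent as mx − y + (−3/2 − m·(2)) = 0 and set its distance from the centre to √5:
[m·(0) − (−5/2)]² = 5(m² + 1)
4m² − 1 = 0, so m = 1/2 or m = −1/2.
Through (2, −3/2) these give x − 2y = 5 and x + 2y = −1.

x − 2y = 5 and x + 2y = −1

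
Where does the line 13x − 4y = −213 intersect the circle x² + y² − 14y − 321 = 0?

Express y = (213 + 13x)/4 and substitute into the circle:
185x² + 4810x + 28305 = 0  ⟹  x² + 26x + 153 = 0
x = −9 or x = −17, giving (−9, 24) and (−17, −2).

(−17, −2) and (−9, 24)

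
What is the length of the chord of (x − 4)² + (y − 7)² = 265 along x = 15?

The distance from (4, 7) to the line is 11, and r² = 265.
Chord = 2√(r² − d²) = 2·√(144) = 24.

24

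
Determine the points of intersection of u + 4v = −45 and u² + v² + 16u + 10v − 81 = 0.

(−21, −6) and (3, −12)

Express v = (−45 − u)/4 and substitute into the circle:
17u² + 306u − 1071 = 0  ⟹  u² + 18u − 63 = 0
u = 3 or u = −21, giving (3, −12) and (−21, −6).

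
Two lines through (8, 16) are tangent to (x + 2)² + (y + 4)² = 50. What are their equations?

x − y = −8 and 7x − y = 40

Let a tangent through (8, 16) have slope m. Its distance from (−2, −4) must equal 5√2:
[m·(−10) − (−20)]² = 50(m² + 1)
m² − 8m + 7 = 0, so m = 1 or m = 7.
Through (8, 16) these give x − y = −8 and 7x − y = 40.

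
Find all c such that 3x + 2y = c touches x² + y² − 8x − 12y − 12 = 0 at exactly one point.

For a tangent, require d(centre, line) = r = 8.
|3·4 + 2·6 − c| / √13 = 8
|c − (24)| = 8√13.

c = 24 ± 8√13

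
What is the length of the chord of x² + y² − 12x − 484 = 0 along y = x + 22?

16√2

From the line, y = x + 22. Substituting:
2x² + 32x = 0  ⟹  x² + 16x = 0
x = 0 or x = −16, giving (0, 22) and (−16, 6).
|(0, 22) − (−16, 6)| = √((16)² + (16)²) = 16√2.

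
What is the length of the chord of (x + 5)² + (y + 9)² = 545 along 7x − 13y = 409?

√218

The distance from (−5, −9) to the line is 327/√218, and r² = 545.
Chord = 2√(r² − d²) = 2·√(109/2) = √218.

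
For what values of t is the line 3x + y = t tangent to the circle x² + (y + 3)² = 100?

t = −3 ± 10√10

The line touches the circle iff its distance from (0, −3) is 10:
|3·0 + 1·(−3) − t| / √10 = 10
|t − (−3)| = 10√10.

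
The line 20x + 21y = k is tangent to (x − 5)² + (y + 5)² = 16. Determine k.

Tangency holds when the distance from the centre (5, −5) to the line equals the radius 4:
|20·5 + 21·(−5) − k| / √841 = 4
|k − (−5)| = 4·29, so k = 111 or k = −121.

k = −121 or k = 111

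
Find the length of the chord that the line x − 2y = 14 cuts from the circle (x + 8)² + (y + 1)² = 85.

2√5

Centre (−8, −1), r² = 85. Perpendicular distance d from centre to line = |−20| / √5 = 20/√5.
Half the chord is √(r² − d²) = √(5), so the full chord is 2√5.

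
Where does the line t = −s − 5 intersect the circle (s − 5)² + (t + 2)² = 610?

Substitute t = −s − 5:
2s² − 4s − 576 = 0  ⟹  s² − 2s − 288 = 0
s = 18 or s = −16, giving (18, −23) and (−16, 11).

(−16, 11) and (18, −23)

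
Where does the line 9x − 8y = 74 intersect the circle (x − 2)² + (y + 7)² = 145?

(−6, −16) and (10, 2)

Substitute y = (−74 + 9x)/8:
145x² − 580x − 8700 = 0  ⟹  x² − 4x − 60 = 0
x = 10 or x = −6, giving (10, 2) and (−6, −16).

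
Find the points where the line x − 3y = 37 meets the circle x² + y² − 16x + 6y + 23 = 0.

(7, −10) and (13, −8)

Express y = (−37 + x)/3 and substitute into the circle:
10x² − 200x + 910 = 0  ⟹  x² − 20x + 91 = 0
x = 13 or x = 7, giving (13, −8) and (7, −10).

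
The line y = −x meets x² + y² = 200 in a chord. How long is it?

20√2

Substitute y = −x:
2x² − 200 = 0  ⟹  x² − 100 = 0
x = 10 or x = −10, giving (10, −10) and (−10, 10).
Chord length = distance between (10, −10) and (−10, 10) = √800 = 20√2.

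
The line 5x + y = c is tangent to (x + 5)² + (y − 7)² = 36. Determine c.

For a tangent, require d(centre, line) = r = 6.
|5·(−5) + 1·7 − c| / √26 = 6
|c − (−18)| = 6√26.

c = −18 ± 6√26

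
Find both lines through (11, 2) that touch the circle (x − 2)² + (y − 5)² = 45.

x − 2y = 7 and 2x + y = 24

Let a tangent through (11, 2) have slope m. Its distance from (2, 5) must equal 3√5:
[m·(−9) − (3)]² = 45(m² + 1)
2m² + 3m − 2 = 0, so m = 1/2 or m = −2.
Through (11, 2) these give x − 2y = 7 and 2x + y = 24.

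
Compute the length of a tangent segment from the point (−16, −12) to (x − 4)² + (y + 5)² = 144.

Centre (4, −5), r² = 144. |PO|² = (−20)² + (−7)² = 449.
By the tangent–radius right angle, tangent length = √(|PO|² − r²) = √305.

√305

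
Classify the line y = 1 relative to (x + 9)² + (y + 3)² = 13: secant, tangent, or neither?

d² = (0·(−9) + 1·(−3) − (1))² = 16; r² = 13.
Since d² > r², the line lies outside the circle.

neither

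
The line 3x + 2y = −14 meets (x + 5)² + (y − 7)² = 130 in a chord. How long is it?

Substitute y = (−14 − 3x)/2:
13x² + 208x + 364 = 0  ⟹  x² + 16x + 28 = 0
x = −2 or x = −14, giving (−2, −4) and (−14, 14).
|(−2, −4) − (−14, 14)| = √((12)² + (−18)²) = 6√13.

6√13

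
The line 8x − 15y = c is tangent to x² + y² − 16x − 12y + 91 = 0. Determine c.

For a tangent, require d(centre, line) = r = 3.
|8·8 − 15·6 − c| / √289 = 3
|c − (−26)| = 3·17, so c = 25 or c = −77.

c = −77 or c = 25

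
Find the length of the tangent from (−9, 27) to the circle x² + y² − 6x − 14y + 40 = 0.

√526

With centre O = (3, 7), |OP|² = 544 and r² = 18.
The tangent meets the radius at right angles, so tangent² = |PO|² − r² = 544 − 18 = 526.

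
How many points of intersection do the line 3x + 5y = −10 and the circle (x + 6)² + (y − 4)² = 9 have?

2

d² = (3·(−6) + 5·4 − (−10))²/34 = 72/17; r² = 9.
Since d² < r², the line cuts the circle twice.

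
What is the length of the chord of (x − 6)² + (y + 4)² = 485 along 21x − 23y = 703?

Centre (6, −4), r² = 485. Perpendicular distance d from centre to line = |−485| / √970 = 485/√970.
Chord = 2√(r² − d²) = 2·√(485/2) = √970.

√970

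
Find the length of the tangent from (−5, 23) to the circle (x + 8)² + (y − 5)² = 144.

3√21

The centre is (−8, 5) and r = 12. The square of the distance from P to the centre is 9 + 324 = 333.
Power of the point: PT² = |PO|² − r² = 189, so PT = 3√21.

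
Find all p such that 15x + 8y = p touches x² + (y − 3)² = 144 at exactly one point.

The line touches the circle iff its distance from (0, 3) is 12:
|15·0 + 8·3 − p| / √289 = 12
|p − (24)| = 12·17, so p = 228 or p = −180.

p = −180 or p = 228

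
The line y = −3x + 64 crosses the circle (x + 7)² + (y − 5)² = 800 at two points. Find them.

(13, 25) and (21, 1)

Express y = −3x + 64 and substitute into the circle:
10x² − 340x + 2730 = 0  ⟹  x² − 34x + 273 = 0
x = 21 or x = 13, giving (21, 1) and (13, 25).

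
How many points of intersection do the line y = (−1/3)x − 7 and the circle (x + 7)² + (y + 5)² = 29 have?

2

Centre (−7, −5), r² = 29. Distance² from centre to line = (−1)²/10 = 1/10.
Since d² < r², the line cuts the circle twice.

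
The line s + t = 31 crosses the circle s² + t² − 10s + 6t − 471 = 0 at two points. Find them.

Express t = −s + 31 and substitute into the circle:
2s² − 78s + 676 = 0  ⟹  s² − 39s + 338 = 0
s = 26 or s = 13, giving (26, 5) and (13, 18).

(13, 18) and (26, 5)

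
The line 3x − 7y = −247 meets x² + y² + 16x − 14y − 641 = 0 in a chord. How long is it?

4√58

Centre (−8, 7), r² = 754. Perpendicular distance d from centre to line = |174| / √58 = 174/√58.
Chord = 2√(r² − d²) = 2·√(232) = 4√58.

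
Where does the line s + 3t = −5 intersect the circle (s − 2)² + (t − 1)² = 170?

(−11, 2) and (13, −6)

Express t = (−5 − s)/3 and substitute into the circle:
10s² − 20s − 1430 = 0  ⟹  s² − 2s − 143 = 0
s = 13 or s = −11, giving (13, −6) and (−11, 2).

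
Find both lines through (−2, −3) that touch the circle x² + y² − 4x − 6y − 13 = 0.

Let a tangent through (−2, −3) have slope m. Its distance from (2, 3) must equal √26:
(4m − (6))² = 26(m² + 1)
5m² + 24m − 5 = 0, so m = −5 or m = 1/5.
With m = −5: 5x + y = −13. With m = 1/5: x − 5y = 13.

5x + y = −13 and x − 5y = 13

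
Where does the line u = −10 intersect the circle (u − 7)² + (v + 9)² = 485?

The line gives u = −10. Substituting into the circle:
v² + 18v − 115 = 0
v = 5 or v = −23, giving (−10, 5) and (−10, −23).

(−10, −23) and (−10, 5)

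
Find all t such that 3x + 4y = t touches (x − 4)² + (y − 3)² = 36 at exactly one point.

For a tangent, require d(centre, line) = r = 6.
|3·4 + 4·3 − t| / √25 = 6
|t − (24)| = 6·5, so t = 54 or t = −6.

t = −6 or t = 54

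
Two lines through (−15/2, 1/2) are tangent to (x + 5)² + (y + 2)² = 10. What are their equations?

Let a tangent through (−15/2, 1/2) have slope m. Its distance from (−5, −2) must equal √10:
(5/2m − (−5/2))² = 10(m² + 1)
3m² − 10m + 3 = 0, so m = 1/3 or m = 3.
With m = 1/3: x − 3y = −9. With m = 3: 3x − y = −23.

x − 3y = −9 and 3x − y = −23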